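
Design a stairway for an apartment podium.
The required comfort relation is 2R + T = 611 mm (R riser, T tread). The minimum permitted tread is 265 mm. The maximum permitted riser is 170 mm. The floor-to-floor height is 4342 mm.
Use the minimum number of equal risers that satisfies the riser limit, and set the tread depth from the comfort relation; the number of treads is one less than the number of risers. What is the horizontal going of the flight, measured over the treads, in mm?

6925 mm

⌈4342/170⌉ = 26 risers.
Each riser is 4342/26 = 167 mm (≤ 170 mm).
T = 611 − 2·167 = 277 mm, which satisfies the 265 mm minimum.
26 risers give 25 treads; going = 25 × 277 = 6925 mm.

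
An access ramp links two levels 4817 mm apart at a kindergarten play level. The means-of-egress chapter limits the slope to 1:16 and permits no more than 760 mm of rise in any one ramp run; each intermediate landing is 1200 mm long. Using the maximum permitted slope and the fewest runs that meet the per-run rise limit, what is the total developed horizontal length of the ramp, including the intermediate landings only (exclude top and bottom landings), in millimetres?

At most 760 each: 4817/760 = 6.34, giving 7 ramp runs. That means 6 intermediate landings.
Ramp run (horizontal) at 1:16: 4817 × 16 = 77072 mm.
6 intermediate landings contribute 6 × 1200 = 7200 mm.
Developed length = 77072 + 7200 = 84272 mm.

84272 mm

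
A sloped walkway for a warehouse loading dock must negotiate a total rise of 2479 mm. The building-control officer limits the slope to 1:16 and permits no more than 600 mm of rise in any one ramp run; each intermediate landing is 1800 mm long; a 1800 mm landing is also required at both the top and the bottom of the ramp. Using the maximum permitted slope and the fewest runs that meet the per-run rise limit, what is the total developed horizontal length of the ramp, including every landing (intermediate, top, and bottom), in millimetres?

2479 / 600 = 4.13, so 5 ramp runs are needed. That means 4 intermediate landings.
Ramp run (horizontal) at 1:16: 2479 × 16 = 39664 mm.
Intermediate landings: 4 × 1800 = 7200 mm.
Top and bottom landings: 2 × 1800 = 3600 mm.
Total = 39664 + 7200 + 3600 = 50464 mm.

50464 mm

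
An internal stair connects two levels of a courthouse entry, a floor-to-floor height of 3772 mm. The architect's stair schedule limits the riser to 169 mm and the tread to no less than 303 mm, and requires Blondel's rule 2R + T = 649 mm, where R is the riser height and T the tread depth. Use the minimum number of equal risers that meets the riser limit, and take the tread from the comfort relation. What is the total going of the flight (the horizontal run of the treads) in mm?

⌈3772/169⌉ = 23 risers.
R = 3772 ÷ 23 = 164 mm.
From 2R + T = 649: T = 649 − 328 = 321 mm.
23 risers give 22 treads; going = 22 × 321 = 7062 mm.

7062 mm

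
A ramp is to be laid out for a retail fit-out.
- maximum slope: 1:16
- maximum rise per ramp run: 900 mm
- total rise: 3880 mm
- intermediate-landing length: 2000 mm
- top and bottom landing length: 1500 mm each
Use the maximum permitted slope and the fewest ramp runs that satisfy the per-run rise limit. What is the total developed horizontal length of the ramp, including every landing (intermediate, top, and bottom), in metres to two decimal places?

3880 / 900 = 4.31, so 5 ramp runs are needed. That means 4 intermediate landings.
Horizontal run for 3880 mm of rise at 1:16 is 3880 × 16 = 62080 mm.
Intermediate landings: 4 × 2000 = 8000 mm.
Top and bottom landings: 2 × 1500 = 3000 mm.
Total = 62080 + 8000 + 3000 = 73080 mm.
= 73.08 m.

73.08 m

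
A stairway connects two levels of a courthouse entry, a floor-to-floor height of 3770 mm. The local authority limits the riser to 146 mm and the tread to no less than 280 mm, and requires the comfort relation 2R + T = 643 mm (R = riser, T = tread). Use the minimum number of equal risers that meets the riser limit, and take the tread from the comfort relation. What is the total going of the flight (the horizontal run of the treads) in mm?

At most 146 each: 3770/146 = 25.82, giving 26 risers.
Riser R = 3770 / 26 = 145 mm, within the 146 mm limit.
Tread T = 643 − 2 × 145 = 353 mm (≥ 280 mm).
26 risers give 25 treads; going = 25 × 353 = 8825 mm.

8825 mm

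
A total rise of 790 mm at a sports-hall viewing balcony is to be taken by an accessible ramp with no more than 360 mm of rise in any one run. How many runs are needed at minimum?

⌈790/360⌉ = 3 ramp runs.

3 runs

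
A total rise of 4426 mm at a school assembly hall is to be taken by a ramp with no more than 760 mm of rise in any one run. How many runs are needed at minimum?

⌈4426/760⌉ = 6 ramp runs.

6 runs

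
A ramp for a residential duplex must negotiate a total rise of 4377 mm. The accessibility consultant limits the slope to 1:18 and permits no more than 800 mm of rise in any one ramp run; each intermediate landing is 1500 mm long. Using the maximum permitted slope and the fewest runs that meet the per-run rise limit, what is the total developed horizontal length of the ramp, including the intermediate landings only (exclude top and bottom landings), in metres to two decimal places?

4377 / 800 = 5.471 → round up to 6 ramp runs. That means 5 intermediate landings.
Ramp run (horizontal) at 1:18: 4377 × 18 = 78786 mm.
5 intermediate landings contribute 5 × 1500 = 7500 mm.
Total developed length = 78786 + 7500 = 86286 mm.
= 86.29 m.

86.29 m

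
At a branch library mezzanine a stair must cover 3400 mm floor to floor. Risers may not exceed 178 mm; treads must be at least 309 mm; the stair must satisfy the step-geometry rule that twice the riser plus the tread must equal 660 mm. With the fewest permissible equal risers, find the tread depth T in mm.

3400 / 178 = 19.101 → round up to 20 risers.
Each riser is 3400/20 = 170 mm (≤ 178 mm).
From 2R + T = 660: T = 660 − 340 = 320 mm.

320 mm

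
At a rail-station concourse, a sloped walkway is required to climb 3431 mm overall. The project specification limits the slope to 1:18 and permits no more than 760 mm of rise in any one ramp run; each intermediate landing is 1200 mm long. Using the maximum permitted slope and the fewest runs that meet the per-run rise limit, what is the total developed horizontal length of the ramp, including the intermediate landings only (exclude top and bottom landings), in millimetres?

3431 / 760 = 4.514 → round up to 5 ramp runs. That means 4 intermediate landings.
Ramp run (horizontal) at 1:18: 3431 × 18 = 61758 mm.
Intermediate landings: 4 × 1200 = 4800 mm.
Total developed length = 61758 + 4800 = 66558 mm.

66558 mm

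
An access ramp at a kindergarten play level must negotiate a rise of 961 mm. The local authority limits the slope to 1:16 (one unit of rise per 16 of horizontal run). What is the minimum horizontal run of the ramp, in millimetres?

15376 mm

At 1:16 the run is 16 × 961 = 15376 mm.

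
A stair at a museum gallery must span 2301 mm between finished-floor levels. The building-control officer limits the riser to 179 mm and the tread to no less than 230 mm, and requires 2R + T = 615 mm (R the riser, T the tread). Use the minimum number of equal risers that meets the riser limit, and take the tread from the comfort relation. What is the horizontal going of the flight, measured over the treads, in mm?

3132 mm

2301 / 179 = 12.855 → round up to 13 risers.
Each riser is 2301/13 = 177 mm (≤ 179 mm).
T = 615 − 2·177 = 261 mm, which satisfies the 230 mm minimum.
13 risers give 12 treads; going = 12 × 261 = 3132 mm.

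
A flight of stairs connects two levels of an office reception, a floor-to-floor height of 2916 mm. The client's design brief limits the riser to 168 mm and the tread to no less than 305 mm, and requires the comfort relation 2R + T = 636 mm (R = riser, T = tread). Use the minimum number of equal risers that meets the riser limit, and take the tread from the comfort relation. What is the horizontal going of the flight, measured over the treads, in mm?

5304 mm

⌈2916/168⌉ = 18 risers.
R = 2916 ÷ 18 = 162 mm.
Tread T = 636 − 2 × 162 = 312 mm (≥ 305 mm).
Going = (18 − 1) × 312 = 5304 mm.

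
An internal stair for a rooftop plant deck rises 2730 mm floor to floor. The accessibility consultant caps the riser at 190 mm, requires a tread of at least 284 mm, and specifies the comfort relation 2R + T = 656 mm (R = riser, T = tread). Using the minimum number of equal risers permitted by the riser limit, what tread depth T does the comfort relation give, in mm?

⌈2730/190⌉ = 15 risers.
Each riser is 2730/15 = 182 mm (≤ 190 mm).
Tread T = 656 − 2 × 182 = 292 mm (≥ 284 mm).

292 mm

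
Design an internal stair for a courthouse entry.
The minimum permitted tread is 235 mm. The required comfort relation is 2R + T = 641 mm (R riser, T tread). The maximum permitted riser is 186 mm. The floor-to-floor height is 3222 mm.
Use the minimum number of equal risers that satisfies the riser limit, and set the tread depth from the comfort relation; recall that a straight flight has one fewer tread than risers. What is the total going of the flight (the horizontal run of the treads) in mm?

At most 186 each: 3222/186 = 17.32, giving 18 risers.
Riser R = 3222 / 18 = 179 mm, within the 186 mm limit.
From 2R + T = 641: T = 641 − 358 = 283 mm.
18 risers give 17 treads; going = 17 × 283 = 4811 mm.

4811 mm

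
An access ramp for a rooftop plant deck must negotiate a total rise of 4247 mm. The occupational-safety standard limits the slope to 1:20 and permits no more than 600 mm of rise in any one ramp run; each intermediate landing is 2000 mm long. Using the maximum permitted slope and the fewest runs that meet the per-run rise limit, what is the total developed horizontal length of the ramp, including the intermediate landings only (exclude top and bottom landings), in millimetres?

98940 mm

4247 / 600 = 7.078 → round up to 8 ramp runs. That means 7 intermediate landings.
Horizontal run for 4247 mm of rise at 1:20 is 4247 × 20 = 84940 mm.
7 intermediate landings contribute 7 × 2000 = 14000 mm.
Developed length = 84940 + 14000 = 98940 mm.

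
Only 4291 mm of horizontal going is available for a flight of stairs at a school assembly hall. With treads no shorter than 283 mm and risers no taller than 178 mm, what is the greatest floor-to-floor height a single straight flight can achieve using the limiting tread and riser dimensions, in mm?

4291 / 283 = 15.16, so 15 treads fit.
Risers = treads + 1 = 16.
Maximum height = 16 × 178 = 2848 mm.

2848 mm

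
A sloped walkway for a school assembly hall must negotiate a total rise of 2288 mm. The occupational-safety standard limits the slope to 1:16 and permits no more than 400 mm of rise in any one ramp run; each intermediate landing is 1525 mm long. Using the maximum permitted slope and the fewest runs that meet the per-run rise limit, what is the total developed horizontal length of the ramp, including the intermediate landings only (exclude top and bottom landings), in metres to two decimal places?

44.23 m

2288 / 400 = 5.72, so 6 ramp runs are needed. That means 5 intermediate landings.
Horizontal run for 2288 mm of rise at 1:16 is 2288 × 16 = 36608 mm.
Intermediate landings: 5 × 1525 = 7625 mm.
Developed length = 36608 + 7625 = 44233 mm.
= 44.23 m.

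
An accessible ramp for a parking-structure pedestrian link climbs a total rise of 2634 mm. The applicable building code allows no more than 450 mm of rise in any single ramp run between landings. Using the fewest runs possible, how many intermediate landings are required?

5 intermediate landings

2634 / 450 = 5.85, so 6 ramp runs are needed.
6 runs are separated by 5 intermediate landings.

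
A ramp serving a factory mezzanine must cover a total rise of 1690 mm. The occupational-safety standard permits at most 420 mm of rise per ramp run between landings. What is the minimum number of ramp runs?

1690 / 420 = 4.024 → round up to 5 ramp runs.

5 runs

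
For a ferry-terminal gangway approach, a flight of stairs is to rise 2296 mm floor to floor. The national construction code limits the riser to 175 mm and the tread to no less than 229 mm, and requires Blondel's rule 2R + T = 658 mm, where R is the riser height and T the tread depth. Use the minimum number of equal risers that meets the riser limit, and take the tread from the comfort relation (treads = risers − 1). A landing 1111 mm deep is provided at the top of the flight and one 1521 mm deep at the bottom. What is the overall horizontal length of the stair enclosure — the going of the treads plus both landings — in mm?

At most 175 each: 2296/175 = 13.12, giving 14 risers.
Riser R = 2296 / 14 = 164 mm, within the 175 mm limit.
From 2R + T = 658: T = 658 − 328 = 330 mm.
Going = (14 − 1) × 330 = 4290 mm.
Enclosure = 4290 + 1111 + 1521 = 6922 mm.

6922 mm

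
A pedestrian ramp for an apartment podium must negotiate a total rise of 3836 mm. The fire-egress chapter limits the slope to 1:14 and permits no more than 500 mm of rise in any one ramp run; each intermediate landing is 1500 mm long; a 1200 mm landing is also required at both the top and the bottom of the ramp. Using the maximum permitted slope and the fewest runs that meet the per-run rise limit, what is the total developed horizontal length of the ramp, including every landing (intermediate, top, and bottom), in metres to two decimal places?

66.60 m

At most 500 each: 3836/500 = 7.67, giving 8 ramp runs. That means 7 intermediate landings.
Ramp run (horizontal) at 1:14: 3836 × 14 = 53704 mm.
7 intermediate landings contribute 7 × 1500 = 10500 mm.
Top and bottom landings: 2 × 1200 = 2400 mm.
Total = 53704 + 10500 + 2400 = 66604 mm.
= 66.60 m.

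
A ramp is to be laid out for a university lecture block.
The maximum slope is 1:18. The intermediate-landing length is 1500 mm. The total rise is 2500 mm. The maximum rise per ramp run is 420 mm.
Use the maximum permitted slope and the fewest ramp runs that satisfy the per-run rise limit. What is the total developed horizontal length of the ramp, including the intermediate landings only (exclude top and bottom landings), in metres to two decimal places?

2500 / 420 = 5.95, so 6 ramp runs are needed. That means 5 intermediate landings.
Ramp run (horizontal) at 1:18: 2500 × 18 = 45000 mm.
Intermediate landings: 5 × 1500 = 7500 mm.
Total developed length = 45000 + 7500 = 52500 mm.
= 52.50 m.

52.50 m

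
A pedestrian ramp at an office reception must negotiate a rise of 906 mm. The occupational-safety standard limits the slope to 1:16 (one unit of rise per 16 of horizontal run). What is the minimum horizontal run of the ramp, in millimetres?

14496 mm

Run = rise × 16 = 906 × 16 = 14496 mm.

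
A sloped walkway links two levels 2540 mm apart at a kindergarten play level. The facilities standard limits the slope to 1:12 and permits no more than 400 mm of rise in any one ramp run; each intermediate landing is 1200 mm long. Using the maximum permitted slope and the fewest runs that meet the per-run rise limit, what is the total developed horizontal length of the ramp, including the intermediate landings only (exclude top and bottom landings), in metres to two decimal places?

⌈2540/400⌉ = 7 ramp runs. That means 6 intermediate landings.
Horizontal run for 2540 mm of rise at 1:12 is 2540 × 12 = 30480 mm.
Intermediate landings: 6 × 1200 = 7200 mm.
Developed length = 30480 + 7200 = 37680 mm.
= 37.68 m.

37.68 m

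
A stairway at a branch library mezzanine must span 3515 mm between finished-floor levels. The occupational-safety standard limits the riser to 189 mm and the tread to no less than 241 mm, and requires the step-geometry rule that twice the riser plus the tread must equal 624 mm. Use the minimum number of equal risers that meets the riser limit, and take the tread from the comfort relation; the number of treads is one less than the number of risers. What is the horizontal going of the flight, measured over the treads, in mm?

⌈3515/189⌉ = 19 risers.
R = 3515 ÷ 19 = 185 mm.
From 2R + T = 624: T = 624 − 370 = 254 mm.
Going = (19 − 1) × 254 = 4572 mm.

4572 mm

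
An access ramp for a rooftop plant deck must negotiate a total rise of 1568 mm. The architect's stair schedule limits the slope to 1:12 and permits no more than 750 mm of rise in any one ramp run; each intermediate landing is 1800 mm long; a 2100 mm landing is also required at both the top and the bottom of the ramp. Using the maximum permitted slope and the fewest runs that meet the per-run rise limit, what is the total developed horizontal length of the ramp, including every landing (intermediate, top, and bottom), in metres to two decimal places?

26.62 m

⌈1568/750⌉ = 3 ramp runs. That means 2 intermediate landings.
Horizontal run for 1568 mm of rise at 1:12 is 1568 × 12 = 18816 mm.
2 intermediate landings contribute 2 × 1800 = 3600 mm.
Top and bottom landings: 2 × 2100 = 4200 mm.
Total = 18816 + 3600 + 4200 = 26616 mm.
= 26.62 m.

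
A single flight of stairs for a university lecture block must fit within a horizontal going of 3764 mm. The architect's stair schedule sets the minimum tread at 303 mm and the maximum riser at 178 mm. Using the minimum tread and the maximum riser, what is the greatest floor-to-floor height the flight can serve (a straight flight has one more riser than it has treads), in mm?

2314 mm

Treads that fit: ⌊3764 / 303⌋ = 12.
Risers = treads + 1 = 13.
Maximum height = 13 × 178 = 2314 mm.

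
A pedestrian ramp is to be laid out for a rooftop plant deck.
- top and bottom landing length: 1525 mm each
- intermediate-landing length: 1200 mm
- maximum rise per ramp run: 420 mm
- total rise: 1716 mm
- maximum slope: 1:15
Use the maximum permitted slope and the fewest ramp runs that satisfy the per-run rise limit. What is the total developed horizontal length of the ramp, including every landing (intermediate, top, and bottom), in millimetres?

33590 mm

At most 420 each: 1716/420 = 4.09, giving 5 ramp runs. That means 4 intermediate landings.
Ramp run (horizontal) at 1:15: 1716 × 15 = 25740 mm.
4 intermediate landings contribute 4 × 1200 = 4800 mm.
Top and bottom landings: 2 × 1525 = 3050 mm.
Total = 25740 + 4800 + 3050 = 33590 mm.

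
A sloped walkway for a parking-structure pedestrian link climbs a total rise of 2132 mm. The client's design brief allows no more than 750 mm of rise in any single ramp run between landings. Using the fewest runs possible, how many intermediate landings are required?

2 intermediate landings

⌈2132/750⌉ = 3 ramp runs.
3 runs are separated by 2 intermediate landings.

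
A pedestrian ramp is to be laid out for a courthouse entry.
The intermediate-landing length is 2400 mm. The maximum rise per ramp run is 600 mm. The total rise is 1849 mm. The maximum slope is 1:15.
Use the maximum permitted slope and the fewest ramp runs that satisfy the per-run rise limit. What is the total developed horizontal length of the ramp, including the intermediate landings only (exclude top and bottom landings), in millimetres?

34935 mm

1849 / 600 = 3.082 → round up to 4 ramp runs. That means 3 intermediate landings.
Ramp run (horizontal) at 1:15: 1849 × 15 = 27735 mm.
3 intermediate landings contribute 3 × 2400 = 7200 mm.
Total developed length = 27735 + 7200 = 34935 mm.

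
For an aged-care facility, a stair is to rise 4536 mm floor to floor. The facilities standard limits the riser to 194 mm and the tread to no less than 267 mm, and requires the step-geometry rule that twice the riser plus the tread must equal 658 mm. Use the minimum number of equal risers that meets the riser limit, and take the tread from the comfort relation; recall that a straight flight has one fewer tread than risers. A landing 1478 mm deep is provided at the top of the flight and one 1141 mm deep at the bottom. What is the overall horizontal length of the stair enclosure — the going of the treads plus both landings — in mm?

9059 mm

At most 194 each: 4536/194 = 23.38, giving 24 risers.
Riser R = 4536 / 24 = 189 mm, within the 194 mm limit.
T = 658 − 2·189 = 280 mm, which satisfies the 267 mm minimum.
24 risers give 23 treads; going = 23 × 280 = 6440 mm.
Enclosure = 6440 + 1478 + 1141 = 9059 mm.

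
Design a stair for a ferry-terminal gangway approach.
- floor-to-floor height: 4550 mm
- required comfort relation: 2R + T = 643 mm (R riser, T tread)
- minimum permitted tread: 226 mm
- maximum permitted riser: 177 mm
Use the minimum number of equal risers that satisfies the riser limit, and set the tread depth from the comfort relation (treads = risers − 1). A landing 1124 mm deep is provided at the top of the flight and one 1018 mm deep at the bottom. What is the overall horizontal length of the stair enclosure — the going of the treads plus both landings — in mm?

4550 / 177 = 25.71, so 26 risers are needed.
R = 4550 ÷ 26 = 175 mm.
T = 643 − 2·175 = 293 mm, which satisfies the 226 mm minimum.
26 risers give 25 treads; going = 25 × 293 = 7325 mm.
Add landings: 7325 + 1124 + 1018 = 9467 mm.

9467 mm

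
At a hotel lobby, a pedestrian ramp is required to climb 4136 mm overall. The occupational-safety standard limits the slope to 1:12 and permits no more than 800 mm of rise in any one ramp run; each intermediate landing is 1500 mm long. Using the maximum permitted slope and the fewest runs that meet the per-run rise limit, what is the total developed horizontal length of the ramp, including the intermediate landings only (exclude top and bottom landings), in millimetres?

4136 / 800 = 5.17, so 6 ramp runs are needed. That means 5 intermediate landings.
Ramp run (horizontal) at 1:12: 4136 × 12 = 49632 mm.
5 intermediate landings contribute 5 × 1500 = 7500 mm.
Developed length = 49632 + 7500 = 57132 mm.

57132 mm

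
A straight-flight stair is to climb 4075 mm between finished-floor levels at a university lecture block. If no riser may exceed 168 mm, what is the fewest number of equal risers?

⌈4075/168⌉ = 25 risers.

25 risers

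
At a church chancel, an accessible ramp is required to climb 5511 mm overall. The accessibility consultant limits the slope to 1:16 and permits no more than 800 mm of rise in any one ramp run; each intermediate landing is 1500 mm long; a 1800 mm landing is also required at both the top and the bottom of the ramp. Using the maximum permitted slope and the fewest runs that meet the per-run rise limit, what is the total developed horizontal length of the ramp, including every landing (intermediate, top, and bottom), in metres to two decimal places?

⌈5511/800⌉ = 7 ramp runs. That means 6 intermediate landings.
Ramp run (horizontal) at 1:16: 5511 × 16 = 88176 mm.
Intermediate landings: 6 × 1500 = 9000 mm.
Top and bottom landings: 2 × 1800 = 3600 mm.
Total = 88176 + 9000 + 3600 = 100776 mm.
= 100.78 m.

100.78 m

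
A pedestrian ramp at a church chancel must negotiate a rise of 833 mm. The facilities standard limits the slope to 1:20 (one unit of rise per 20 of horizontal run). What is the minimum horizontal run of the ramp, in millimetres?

16660 mm

At 1:20 the run is 20 × 833 = 16660 mm.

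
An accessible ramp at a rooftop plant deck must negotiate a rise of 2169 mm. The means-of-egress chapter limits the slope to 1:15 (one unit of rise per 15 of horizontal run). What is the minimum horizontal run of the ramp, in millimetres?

32535 mm

Run = rise × 15 = 2169 × 15 = 32535 mm.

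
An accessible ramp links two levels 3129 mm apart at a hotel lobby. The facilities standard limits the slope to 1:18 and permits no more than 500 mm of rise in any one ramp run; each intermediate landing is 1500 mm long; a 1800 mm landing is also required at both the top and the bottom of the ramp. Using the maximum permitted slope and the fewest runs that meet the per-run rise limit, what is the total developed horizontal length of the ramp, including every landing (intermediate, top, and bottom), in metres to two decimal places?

At most 500 each: 3129/500 = 6.26, giving 7 ramp runs. That means 6 intermediate landings.
Ramp run (horizontal) at 1:18: 3129 × 18 = 56322 mm.
Intermediate landings: 6 × 1500 = 9000 mm.
Top and bottom landings: 2 × 1800 = 3600 mm.
Total = 56322 + 9000 + 3600 = 68922 mm.
= 68.92 m.

68.92 m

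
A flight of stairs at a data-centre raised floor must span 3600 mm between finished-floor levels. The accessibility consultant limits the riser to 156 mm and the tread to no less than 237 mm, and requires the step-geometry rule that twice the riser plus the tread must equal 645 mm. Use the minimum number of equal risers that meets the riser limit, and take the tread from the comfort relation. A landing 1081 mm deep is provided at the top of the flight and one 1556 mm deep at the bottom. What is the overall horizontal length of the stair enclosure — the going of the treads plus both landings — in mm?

10572 mm

3600 / 156 = 23.077 → round up to 24 risers.
R = 3600 ÷ 24 = 150 mm.
T = 645 − 2·150 = 345 mm, which satisfies the 237 mm minimum.
24 risers give 23 treads; going = 23 × 345 = 7935 mm.
Add landings: 7935 + 1081 + 1556 = 10572 mm.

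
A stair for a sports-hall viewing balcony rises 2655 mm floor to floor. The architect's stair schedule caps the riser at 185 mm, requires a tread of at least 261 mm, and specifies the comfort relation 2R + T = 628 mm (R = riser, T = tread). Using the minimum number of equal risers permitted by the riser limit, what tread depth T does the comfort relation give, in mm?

274 mm

2655 / 185 = 14.351 → round up to 15 risers.
Riser R = 2655 / 15 = 177 mm, within the 185 mm limit.
From 2R + T = 628: T = 628 − 354 = 274 mm.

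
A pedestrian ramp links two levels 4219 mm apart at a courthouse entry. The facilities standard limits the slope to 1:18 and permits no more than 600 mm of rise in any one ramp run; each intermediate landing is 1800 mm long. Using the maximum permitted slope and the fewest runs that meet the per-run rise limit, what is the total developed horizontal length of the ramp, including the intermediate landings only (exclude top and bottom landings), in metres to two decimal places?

88.54 m

⌈4219/600⌉ = 8 ramp runs. That means 7 intermediate landings.
Ramp run (horizontal) at 1:18: 4219 × 18 = 75942 mm.
Intermediate landings: 7 × 1800 = 12600 mm.
Developed length = 75942 + 12600 = 88542 mm.
= 88.54 m.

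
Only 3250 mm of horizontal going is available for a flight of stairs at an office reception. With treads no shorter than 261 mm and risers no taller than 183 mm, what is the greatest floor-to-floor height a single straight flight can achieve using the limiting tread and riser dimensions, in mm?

3250 / 261 = 12.45, so 12 treads fit.
Risers = treads + 1 = 13.
Maximum height = 13 × 183 = 2379 mm.

2379 mm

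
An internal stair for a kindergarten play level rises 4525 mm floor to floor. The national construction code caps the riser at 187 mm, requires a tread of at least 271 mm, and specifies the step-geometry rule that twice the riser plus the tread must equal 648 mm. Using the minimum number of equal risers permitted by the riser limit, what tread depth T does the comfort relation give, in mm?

⌈4525/187⌉ = 25 risers.
Each riser is 4525/25 = 181 mm (≤ 187 mm).
From 2R + T = 648: T = 648 − 362 = 286 mm.

286 mm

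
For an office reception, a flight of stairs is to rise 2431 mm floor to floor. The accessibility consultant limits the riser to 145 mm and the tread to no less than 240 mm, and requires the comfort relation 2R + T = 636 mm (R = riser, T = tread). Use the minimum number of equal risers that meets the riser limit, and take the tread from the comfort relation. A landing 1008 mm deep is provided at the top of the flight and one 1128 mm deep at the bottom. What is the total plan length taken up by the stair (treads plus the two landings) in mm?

7736 mm

2431 / 145 = 16.766 → round up to 17 risers.
Riser R = 2431 / 17 = 143 mm, within the 145 mm limit.
From 2R + T = 636: T = 636 − 286 = 350 mm.
Going = (17 − 1) × 350 = 5600 mm.
Enclosure = 5600 + 1008 + 1128 = 7736 mm.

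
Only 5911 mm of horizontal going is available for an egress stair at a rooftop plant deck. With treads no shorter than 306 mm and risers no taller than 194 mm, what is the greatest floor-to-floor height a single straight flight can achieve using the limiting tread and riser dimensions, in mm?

3880 mm

Treads that fit: ⌊5911 / 306⌋ = 19.
Risers = treads + 1 = 20.
Maximum height = 20 × 194 = 3880 mm.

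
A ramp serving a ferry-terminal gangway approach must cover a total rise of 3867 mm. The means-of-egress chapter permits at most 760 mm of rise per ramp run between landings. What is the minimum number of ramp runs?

6 runs

3867 / 760 = 5.09, so 6 ramp runs are needed.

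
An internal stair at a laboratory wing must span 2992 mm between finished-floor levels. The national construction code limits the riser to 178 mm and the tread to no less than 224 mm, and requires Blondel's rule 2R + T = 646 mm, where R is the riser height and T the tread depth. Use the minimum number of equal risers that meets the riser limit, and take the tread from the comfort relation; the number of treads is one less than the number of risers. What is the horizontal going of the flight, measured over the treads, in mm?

4704 mm

2992 / 178 = 16.81, so 17 risers are needed.
Riser R = 2992 / 17 = 176 mm, within the 178 mm limit.
From 2R + T = 646: T = 646 − 352 = 294 mm.
Going = (17 − 1) × 294 = 4704 mm.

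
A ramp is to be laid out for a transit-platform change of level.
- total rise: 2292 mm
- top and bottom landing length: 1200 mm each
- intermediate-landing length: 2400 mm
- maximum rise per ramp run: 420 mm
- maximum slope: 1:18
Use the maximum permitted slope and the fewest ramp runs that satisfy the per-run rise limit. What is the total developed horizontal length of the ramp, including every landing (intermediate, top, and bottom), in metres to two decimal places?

55.66 m

2292 / 420 = 5.46, so 6 ramp runs are needed. That means 5 intermediate landings.
Ramp run (horizontal) at 1:18: 2292 × 18 = 41256 mm.
Intermediate landings: 5 × 2400 = 12000 mm.
Top and bottom landings: 2 × 1200 = 2400 mm.
Total = 41256 + 12000 + 2400 = 55656 mm.
= 55.66 m.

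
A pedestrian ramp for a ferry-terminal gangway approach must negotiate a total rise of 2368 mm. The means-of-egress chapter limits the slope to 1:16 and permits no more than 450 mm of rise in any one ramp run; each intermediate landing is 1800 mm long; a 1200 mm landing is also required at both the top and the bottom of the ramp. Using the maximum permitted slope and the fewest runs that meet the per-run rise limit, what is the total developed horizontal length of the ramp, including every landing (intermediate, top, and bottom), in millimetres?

49288 mm

⌈2368/450⌉ = 6 ramp runs. That means 5 intermediate landings.
Ramp run (horizontal) at 1:16: 2368 × 16 = 37888 mm.
5 intermediate landings contribute 5 × 1800 = 9000 mm.
Top and bottom landings: 2 × 1200 = 2400 mm.
Total = 37888 + 9000 + 2400 = 49288 mm.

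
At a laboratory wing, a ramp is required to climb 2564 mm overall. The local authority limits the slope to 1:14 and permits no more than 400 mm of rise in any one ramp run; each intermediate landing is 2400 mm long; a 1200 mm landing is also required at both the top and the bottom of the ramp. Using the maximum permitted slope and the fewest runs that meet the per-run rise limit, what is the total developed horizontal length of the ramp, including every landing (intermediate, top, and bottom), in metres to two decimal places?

2564 / 400 = 6.410 → round up to 7 ramp runs. That means 6 intermediate landings.
Ramp run (horizontal) at 1:14: 2564 × 14 = 35896 mm.
Intermediate landings: 6 × 2400 = 14400 mm.
Top and bottom landings: 2 × 1200 = 2400 mm.
Total = 35896 + 14400 + 2400 = 52696 mm.
= 52.70 m.

52.70 m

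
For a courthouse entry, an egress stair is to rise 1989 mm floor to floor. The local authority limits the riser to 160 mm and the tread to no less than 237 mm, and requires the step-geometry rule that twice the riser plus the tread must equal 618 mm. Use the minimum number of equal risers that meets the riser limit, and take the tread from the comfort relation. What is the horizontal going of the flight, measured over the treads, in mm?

1989 / 160 = 12.43, so 13 risers are needed.
Riser R = 1989 / 13 = 153 mm, within the 160 mm limit.
T = 618 − 2·153 = 312 mm, which satisfies the 237 mm minimum.
Treads = 13 − 1 = 12; going = 12 × 312 = 3744 mm.

3744 mm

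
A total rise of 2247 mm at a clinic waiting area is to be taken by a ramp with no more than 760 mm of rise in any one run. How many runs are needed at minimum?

3 runs

2247 / 760 = 2.957 → round up to 3 ramp runs.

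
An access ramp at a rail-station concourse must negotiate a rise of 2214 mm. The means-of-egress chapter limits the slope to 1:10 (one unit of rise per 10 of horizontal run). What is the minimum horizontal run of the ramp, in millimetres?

Run = rise × 10 = 2214 × 10 = 22140 mm.

22140 mm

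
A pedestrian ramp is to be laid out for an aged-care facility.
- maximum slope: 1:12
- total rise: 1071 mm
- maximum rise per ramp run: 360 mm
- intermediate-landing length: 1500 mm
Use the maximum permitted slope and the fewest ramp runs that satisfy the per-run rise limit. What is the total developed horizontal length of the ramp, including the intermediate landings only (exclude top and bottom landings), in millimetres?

15852 mm

⌈1071/360⌉ = 3 ramp runs. That means 2 intermediate landings.
Horizontal run for 1071 mm of rise at 1:12 is 1071 × 12 = 12852 mm.
Intermediate landings: 2 × 1500 = 3000 mm.
Total developed length = 12852 + 3000 = 15852 mm.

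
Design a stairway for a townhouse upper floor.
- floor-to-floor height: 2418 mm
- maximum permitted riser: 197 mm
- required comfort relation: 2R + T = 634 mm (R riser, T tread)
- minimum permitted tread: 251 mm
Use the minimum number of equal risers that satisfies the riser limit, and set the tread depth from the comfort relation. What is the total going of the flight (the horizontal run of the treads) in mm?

2418 / 197 = 12.27, so 13 risers are needed.
Each riser is 2418/13 = 186 mm (≤ 197 mm).
T = 634 − 2·186 = 262 mm, which satisfies the 251 mm minimum.
Going = (13 − 1) × 262 = 3144 mm.

3144 mm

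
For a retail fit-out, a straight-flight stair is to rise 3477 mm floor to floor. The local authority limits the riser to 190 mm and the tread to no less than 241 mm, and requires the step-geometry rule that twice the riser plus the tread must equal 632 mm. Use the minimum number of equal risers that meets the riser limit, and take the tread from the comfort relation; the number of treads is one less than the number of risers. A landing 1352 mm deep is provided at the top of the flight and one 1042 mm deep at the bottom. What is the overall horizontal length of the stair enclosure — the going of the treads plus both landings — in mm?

7182 mm

3477 / 190 = 18.30, so 19 risers are needed.
Each riser is 3477/19 = 183 mm (≤ 190 mm).
T = 632 − 2·183 = 266 mm, which satisfies the 241 mm minimum.
Treads = 19 − 1 = 18; going = 18 × 266 = 4788 mm.
Add landings: 4788 + 1352 + 1042 = 7182 mm.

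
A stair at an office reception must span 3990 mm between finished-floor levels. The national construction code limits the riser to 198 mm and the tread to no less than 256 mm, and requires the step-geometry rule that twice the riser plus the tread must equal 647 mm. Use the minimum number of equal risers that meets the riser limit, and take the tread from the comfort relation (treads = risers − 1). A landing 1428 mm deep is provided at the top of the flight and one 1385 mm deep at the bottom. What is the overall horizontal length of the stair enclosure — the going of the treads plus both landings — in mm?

8153 mm

3990 / 198 = 20.15, so 21 risers are needed.
Each riser is 3990/21 = 190 mm (≤ 198 mm).
T = 647 − 2·190 = 267 mm, which satisfies the 256 mm minimum.
Treads = 21 − 1 = 20; going = 20 × 267 = 5340 mm.
Enclosure = 5340 + 1428 + 1385 = 8153 mm.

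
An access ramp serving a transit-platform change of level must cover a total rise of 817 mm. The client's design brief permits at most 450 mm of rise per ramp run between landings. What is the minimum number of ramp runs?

At most 450 each: 817/450 = 1.82, giving 2 ramp runs.

2 runs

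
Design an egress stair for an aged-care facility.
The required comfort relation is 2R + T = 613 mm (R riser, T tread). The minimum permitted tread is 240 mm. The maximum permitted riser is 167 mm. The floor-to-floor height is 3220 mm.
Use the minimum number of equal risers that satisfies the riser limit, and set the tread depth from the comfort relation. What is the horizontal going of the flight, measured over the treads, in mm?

At most 167 each: 3220/167 = 19.28, giving 20 risers.
Each riser is 3220/20 = 161 mm (≤ 167 mm).
T = 613 − 2·161 = 291 mm, which satisfies the 240 mm minimum.
20 risers give 19 treads; going = 19 × 291 = 5529 mm.

5529 mm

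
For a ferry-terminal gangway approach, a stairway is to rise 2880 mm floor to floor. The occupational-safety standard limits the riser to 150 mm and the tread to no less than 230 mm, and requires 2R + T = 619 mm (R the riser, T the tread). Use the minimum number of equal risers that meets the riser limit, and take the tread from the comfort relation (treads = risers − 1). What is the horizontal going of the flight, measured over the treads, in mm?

6289 mm

⌈2880/150⌉ = 20 risers.
R = 2880 ÷ 20 = 144 mm.
Tread T = 619 − 2 × 144 = 331 mm (≥ 230 mm).
Treads = 20 − 1 = 19; going = 19 × 331 = 6289 mm.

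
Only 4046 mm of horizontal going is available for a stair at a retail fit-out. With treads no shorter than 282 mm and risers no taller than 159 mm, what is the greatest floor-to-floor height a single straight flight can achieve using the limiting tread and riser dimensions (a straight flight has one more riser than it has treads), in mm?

2385 mm

Treads that fit: ⌊4046 / 282⌋ = 14.
Risers = treads + 1 = 15.
Maximum height = 15 × 159 = 2385 mm.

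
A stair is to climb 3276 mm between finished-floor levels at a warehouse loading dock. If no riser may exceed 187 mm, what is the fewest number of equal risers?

18 risers

3276 / 187 = 17.52, so 18 risers are needed.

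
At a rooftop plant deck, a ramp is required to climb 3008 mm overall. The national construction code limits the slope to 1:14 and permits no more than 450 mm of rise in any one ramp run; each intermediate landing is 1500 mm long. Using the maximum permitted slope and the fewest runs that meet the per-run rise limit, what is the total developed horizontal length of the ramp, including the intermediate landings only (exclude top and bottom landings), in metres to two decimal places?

51.11 m

⌈3008/450⌉ = 7 ramp runs. That means 6 intermediate landings.
Ramp run (horizontal) at 1:14: 3008 × 14 = 42112 mm.
Intermediate landings: 6 × 1500 = 9000 mm.
Developed length = 42112 + 9000 = 51112 mm.
= 51.11 m.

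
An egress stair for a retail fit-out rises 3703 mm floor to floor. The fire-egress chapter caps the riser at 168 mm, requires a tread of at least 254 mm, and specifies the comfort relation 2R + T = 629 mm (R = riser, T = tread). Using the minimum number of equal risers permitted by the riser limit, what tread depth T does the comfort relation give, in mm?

At most 168 each: 3703/168 = 22.04, giving 23 risers.
R = 3703 ÷ 23 = 161 mm.
Tread T = 629 − 2 × 161 = 307 mm (≥ 254 mm).

307 mm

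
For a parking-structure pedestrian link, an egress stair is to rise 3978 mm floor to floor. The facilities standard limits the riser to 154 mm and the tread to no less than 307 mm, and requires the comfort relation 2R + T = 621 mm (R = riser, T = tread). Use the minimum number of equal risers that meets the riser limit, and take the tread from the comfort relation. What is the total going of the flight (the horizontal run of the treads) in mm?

3978 / 154 = 25.83, so 26 risers are needed.
Each riser is 3978/26 = 153 mm (≤ 154 mm).
Tread T = 621 − 2 × 153 = 315 mm (≥ 307 mm).
Going = (26 − 1) × 315 = 7875 mm.

7875 mm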